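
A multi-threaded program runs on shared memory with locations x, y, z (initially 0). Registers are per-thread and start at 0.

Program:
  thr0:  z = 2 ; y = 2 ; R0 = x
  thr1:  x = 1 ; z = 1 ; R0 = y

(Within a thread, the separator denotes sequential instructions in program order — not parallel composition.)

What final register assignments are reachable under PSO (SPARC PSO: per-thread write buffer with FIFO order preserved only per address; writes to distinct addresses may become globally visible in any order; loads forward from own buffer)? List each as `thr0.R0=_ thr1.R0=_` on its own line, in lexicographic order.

thr0.R0=0 thr1.R0=0
thr0.R0=0 thr1.R0=2
thr0.R0=1 thr1.R0=0
thr0.R0=1 thr1.R0=2

outcome vector order: (thr0.R0,thr1.R0)
|PSO outcomes| = 4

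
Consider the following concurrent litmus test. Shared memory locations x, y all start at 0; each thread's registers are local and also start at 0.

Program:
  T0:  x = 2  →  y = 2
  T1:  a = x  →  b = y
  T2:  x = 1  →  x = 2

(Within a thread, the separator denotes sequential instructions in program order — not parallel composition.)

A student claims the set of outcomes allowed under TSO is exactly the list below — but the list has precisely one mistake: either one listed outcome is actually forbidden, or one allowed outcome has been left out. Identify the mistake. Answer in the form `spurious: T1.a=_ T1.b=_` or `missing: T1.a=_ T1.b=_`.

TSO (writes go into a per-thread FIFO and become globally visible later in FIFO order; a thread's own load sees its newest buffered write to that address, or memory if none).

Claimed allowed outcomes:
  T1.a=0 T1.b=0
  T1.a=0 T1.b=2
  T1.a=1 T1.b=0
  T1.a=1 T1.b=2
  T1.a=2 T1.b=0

outcome vector order: (T1.a,T1.b)
TSO: 6 outcomes — {00; 02; 10; 12; 20; 22}
TSO∖claimed = {22}

missing: T1.a=2 T1.b=2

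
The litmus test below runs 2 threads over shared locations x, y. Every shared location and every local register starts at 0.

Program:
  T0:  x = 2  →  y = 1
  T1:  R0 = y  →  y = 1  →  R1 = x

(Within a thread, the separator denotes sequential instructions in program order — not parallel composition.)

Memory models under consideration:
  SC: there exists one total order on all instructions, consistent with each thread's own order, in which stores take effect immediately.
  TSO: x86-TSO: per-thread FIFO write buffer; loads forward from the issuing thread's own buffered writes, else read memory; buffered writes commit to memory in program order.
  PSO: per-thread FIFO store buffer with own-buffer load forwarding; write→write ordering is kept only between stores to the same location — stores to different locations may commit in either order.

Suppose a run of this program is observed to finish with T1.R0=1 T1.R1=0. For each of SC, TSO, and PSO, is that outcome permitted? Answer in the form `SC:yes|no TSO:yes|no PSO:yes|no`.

SC:no TSO:no PSO:yes

outcome vector order: (T1.R0,T1.R1)
under SC → <0 0> <0 2> <1 2>
under TSO → <0 0> <0 2> <1 2>
under PSO → <0 0> <0 2> <1 0> <1 2>
target <1 0> ∈ {PSO}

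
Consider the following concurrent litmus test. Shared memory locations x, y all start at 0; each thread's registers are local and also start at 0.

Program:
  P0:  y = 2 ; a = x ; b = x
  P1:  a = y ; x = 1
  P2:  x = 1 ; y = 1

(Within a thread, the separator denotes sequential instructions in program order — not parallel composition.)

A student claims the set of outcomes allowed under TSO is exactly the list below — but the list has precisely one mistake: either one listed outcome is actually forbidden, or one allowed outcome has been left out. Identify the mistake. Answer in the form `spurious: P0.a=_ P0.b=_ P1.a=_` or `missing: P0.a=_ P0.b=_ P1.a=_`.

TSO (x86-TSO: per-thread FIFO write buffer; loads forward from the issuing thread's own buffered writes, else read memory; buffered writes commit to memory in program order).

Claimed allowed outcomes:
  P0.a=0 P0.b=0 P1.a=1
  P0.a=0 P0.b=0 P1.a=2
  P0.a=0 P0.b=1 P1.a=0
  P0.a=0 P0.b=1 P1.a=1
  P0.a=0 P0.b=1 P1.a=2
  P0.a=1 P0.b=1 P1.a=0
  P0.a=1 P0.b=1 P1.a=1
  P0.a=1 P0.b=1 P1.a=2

missing: P0.a=0 P0.b=0 P1.a=0

outcome vector order: (P0.a,P0.b,P1.a)
under TSO → 0/0/0, 0/0/1, 0/0/2, 0/1/0, 0/1/1, 0/1/2, 1/1/0, 1/1/1, 1/1/2
TSO∖claimed = {0/0/0}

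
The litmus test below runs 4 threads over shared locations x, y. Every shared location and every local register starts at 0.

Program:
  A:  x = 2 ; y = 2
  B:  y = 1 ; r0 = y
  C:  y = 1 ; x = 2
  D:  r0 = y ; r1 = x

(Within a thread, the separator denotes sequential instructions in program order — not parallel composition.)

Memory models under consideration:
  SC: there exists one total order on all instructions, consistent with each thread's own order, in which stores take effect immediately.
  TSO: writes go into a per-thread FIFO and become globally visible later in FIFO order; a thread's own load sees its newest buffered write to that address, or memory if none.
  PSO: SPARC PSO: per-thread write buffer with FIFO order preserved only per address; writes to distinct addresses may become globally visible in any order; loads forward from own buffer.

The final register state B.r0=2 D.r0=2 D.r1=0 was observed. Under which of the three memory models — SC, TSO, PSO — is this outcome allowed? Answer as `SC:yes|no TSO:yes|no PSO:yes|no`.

SC:no TSO:no PSO:yes

outcome vector order: (B.r0,D.r0,D.r1)
SC (10): 100, 102, 110, 112, 122, 200, 202, 210, 212, 222
TSO (10): 100, 102, 110, 112, 122, 200, 202, 210, 212, 222
PSO (12): 100, 102, 110, 112, 120, 122, 200, 202, 210, 212, 220, 222
target 220 ∈ {PSO}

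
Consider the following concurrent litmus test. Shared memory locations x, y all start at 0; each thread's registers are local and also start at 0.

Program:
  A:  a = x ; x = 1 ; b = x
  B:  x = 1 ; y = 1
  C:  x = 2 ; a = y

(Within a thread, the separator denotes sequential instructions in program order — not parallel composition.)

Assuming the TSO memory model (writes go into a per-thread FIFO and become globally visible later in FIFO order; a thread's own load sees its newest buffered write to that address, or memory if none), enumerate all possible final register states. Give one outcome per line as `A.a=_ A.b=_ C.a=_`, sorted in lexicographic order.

A.a=0 A.b=1 C.a=0
A.a=0 A.b=1 C.a=1
A.a=0 A.b=2 C.a=0
A.a=0 A.b=2 C.a=1
A.a=1 A.b=1 C.a=0
A.a=1 A.b=1 C.a=1
A.a=1 A.b=2 C.a=0
A.a=1 A.b=2 C.a=1
A.a=2 A.b=1 C.a=0
A.a=2 A.b=1 C.a=1

outcome vector order: (A.a,A.b,C.a)
|TSO outcomes| = 10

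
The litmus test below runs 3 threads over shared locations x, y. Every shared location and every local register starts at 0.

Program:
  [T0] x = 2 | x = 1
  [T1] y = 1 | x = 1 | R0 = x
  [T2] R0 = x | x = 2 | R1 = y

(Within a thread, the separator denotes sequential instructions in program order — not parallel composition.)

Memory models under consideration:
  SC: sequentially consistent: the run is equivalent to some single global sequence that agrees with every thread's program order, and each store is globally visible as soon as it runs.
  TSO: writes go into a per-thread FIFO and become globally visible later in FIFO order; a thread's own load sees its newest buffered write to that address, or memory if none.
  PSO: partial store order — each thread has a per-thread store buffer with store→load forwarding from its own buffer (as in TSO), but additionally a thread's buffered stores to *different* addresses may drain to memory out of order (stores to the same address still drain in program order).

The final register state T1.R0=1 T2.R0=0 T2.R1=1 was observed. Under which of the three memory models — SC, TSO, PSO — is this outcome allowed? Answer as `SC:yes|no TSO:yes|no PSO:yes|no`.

outcome vector order: (T1.R0,T2.R0,T2.R1)
under SC → 100, 101, 110, 111, 120, 121, 200, 201, 211, 221
under TSO → 100, 101, 110, 111, 120, 121, 200, 201, 210, 211, 220, 221
under PSO → 100, 101, 110, 111, 120, 121, 200, 201, 210, 211, 220, 221
target 101 ∈ {SC,TSO,PSO}

SC:yes TSO:yes PSO:yes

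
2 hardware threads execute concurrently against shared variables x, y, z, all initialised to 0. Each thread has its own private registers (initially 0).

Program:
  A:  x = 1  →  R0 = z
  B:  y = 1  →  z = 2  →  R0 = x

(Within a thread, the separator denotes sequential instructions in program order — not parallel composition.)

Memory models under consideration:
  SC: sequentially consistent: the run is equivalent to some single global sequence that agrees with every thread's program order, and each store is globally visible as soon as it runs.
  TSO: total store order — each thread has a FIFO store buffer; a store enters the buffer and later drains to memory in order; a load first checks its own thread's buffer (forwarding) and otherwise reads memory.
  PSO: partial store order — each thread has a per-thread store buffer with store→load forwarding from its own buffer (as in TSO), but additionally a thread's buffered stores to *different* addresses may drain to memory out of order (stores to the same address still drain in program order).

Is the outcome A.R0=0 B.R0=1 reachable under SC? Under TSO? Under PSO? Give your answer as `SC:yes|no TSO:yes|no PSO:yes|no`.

outcome vector order: (A.R0,B.R0)
under SC → 01; 20; 21
under TSO → 00; 01; 20; 21
under PSO → 00; 01; 20; 21
target 01 ∈ {SC,TSO,PSO}

SC:yes TSO:yes PSO:yes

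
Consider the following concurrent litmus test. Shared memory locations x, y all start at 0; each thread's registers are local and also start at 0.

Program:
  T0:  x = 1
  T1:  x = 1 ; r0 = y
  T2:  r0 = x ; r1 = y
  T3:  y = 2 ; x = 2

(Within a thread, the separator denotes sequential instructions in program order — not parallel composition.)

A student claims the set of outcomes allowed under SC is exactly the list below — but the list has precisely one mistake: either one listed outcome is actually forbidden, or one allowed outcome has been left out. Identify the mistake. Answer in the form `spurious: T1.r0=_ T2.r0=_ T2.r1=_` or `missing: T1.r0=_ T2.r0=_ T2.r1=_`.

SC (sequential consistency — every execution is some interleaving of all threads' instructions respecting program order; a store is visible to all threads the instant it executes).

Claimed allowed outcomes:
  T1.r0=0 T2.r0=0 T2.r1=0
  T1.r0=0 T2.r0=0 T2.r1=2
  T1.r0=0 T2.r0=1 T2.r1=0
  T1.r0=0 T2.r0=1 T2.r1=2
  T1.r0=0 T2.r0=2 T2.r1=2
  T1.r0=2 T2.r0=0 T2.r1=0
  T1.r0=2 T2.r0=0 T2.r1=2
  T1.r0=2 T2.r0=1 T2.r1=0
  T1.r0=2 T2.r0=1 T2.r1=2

outcome vector order: (T1.r0,T2.r0,T2.r1)
SC (10): <0 0 0> <0 0 2> <0 1 0> <0 1 2> <0 2 2> <2 0 0> <2 0 2> <2 1 0> <2 1 2> <2 2 2>
SC∖claimed = {<2 2 2>}

missing: T1.r0=2 T2.r0=2 T2.r1=2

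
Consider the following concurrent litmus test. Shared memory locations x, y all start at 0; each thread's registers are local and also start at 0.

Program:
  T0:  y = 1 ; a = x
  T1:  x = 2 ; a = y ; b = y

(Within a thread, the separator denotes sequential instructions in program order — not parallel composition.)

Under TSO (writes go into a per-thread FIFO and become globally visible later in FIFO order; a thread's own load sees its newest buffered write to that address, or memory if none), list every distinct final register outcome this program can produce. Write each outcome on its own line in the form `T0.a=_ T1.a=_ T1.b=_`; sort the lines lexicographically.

outcome vector order: (T0.a,T1.a,T1.b)
|TSO outcomes| = 6

T0.a=0 T1.a=0 T1.b=0
T0.a=0 T1.a=0 T1.b=1
T0.a=0 T1.a=1 T1.b=1
T0.a=2 T1.a=0 T1.b=0
T0.a=2 T1.a=0 T1.b=1
T0.a=2 T1.a=1 T1.b=1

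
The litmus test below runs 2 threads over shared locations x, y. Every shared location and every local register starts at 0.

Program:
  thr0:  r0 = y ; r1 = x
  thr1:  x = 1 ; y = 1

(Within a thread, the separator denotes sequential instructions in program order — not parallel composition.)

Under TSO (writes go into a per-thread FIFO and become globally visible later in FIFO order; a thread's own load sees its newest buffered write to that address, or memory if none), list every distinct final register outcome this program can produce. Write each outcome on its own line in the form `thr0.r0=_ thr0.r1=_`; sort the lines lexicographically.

outcome vector order: (thr0.r0,thr0.r1)
|TSO outcomes| = 3

thr0.r0=0 thr0.r1=0
thr0.r0=0 thr0.r1=1
thr0.r0=1 thr0.r1=1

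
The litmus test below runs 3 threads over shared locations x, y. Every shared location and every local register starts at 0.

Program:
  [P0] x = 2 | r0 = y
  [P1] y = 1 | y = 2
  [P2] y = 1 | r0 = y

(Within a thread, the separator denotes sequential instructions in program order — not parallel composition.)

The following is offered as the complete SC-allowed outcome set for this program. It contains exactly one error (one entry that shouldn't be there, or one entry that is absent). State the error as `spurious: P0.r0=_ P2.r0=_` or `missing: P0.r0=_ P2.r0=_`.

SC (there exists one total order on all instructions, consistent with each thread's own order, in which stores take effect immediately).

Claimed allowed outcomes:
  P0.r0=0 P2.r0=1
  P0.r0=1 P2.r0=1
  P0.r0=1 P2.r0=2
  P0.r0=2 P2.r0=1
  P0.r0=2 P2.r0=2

missing: P0.r0=0 P2.r0=2

outcome vector order: (P0.r0,P2.r0)
SC: 6 outcomes — {0/1; 0/2; 1/1; 1/2; 2/1; 2/2}
SC∖claimed = {0/2}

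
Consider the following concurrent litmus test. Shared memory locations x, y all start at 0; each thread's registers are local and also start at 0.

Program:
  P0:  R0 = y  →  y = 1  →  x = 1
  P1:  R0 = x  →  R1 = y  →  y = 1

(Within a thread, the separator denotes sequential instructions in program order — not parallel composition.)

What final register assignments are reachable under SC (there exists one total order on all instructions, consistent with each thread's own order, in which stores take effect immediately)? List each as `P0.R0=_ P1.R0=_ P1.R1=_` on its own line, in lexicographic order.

P0.R0=0 P1.R0=0 P1.R1=0
P0.R0=0 P1.R0=0 P1.R1=1
P0.R0=0 P1.R0=1 P1.R1=1
P0.R0=1 P1.R0=0 P1.R1=0

outcome vector order: (P0.R0,P1.R0,P1.R1)
|SC outcomes| = 4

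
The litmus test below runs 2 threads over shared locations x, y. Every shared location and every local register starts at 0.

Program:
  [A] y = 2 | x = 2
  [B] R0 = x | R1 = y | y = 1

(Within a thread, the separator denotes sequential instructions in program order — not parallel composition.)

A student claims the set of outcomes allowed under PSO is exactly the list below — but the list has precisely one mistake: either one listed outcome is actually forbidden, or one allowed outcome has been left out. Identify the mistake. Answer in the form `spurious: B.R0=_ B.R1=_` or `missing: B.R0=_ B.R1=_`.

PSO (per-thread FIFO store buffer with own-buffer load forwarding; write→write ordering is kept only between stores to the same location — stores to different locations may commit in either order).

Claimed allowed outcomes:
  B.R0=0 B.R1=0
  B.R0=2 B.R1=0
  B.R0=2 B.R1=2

missing: B.R0=0 B.R1=2

outcome vector order: (B.R0,B.R1)
under PSO → 00 02 20 22
PSO∖claimed = {02}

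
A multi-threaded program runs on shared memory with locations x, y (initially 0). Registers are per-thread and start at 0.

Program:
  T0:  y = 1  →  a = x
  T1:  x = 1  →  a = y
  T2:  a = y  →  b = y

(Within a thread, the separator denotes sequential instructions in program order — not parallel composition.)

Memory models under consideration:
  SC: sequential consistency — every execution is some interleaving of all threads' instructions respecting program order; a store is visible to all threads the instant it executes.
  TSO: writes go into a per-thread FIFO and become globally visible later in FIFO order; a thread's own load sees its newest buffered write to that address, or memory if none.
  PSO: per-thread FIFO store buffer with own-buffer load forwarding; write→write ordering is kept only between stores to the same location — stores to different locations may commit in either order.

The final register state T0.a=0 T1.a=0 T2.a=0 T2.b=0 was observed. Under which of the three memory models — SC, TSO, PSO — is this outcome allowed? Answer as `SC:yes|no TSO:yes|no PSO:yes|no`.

SC:no TSO:yes PSO:yes

outcome vector order: (T0.a,T1.a,T2.a,T2.b)
SC (9): <0 1 0 0>, <0 1 0 1>, <0 1 1 1>, <1 0 0 0>, <1 0 0 1>, <1 0 1 1>, <1 1 0 0>, <1 1 0 1>, <1 1 1 1>
TSO (12): <0 0 0 0>, <0 0 0 1>, <0 0 1 1>, <0 1 0 0>, <0 1 0 1>, <0 1 1 1>, <1 0 0 0>, <1 0 0 1>, <1 0 1 1>, <1 1 0 0>, <1 1 0 1>, <1 1 1 1>
PSO (12): <0 0 0 0>, <0 0 0 1>, <0 0 1 1>, <0 1 0 0>, <0 1 0 1>, <0 1 1 1>, <1 0 0 0>, <1 0 0 1>, <1 0 1 1>, <1 1 0 0>, <1 1 0 1>, <1 1 1 1>
target <0 0 0 0> ∈ {TSO,PSO}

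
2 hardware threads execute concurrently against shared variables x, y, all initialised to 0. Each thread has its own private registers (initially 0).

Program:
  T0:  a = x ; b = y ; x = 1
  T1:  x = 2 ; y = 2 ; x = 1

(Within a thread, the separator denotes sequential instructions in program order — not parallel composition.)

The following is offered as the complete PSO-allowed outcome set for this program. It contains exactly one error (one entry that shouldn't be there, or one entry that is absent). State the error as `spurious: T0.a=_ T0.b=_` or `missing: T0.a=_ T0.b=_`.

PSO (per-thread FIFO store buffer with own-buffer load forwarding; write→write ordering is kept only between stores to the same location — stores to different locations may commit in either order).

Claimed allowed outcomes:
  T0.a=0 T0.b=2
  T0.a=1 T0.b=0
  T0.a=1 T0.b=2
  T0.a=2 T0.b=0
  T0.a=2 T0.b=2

missing: T0.a=0 T0.b=0

outcome vector order: (T0.a,T0.b)
PSO: 6 outcomes — {0/0 0/2 1/0 1/2 2/0 2/2}
PSO∖claimed = {0/0}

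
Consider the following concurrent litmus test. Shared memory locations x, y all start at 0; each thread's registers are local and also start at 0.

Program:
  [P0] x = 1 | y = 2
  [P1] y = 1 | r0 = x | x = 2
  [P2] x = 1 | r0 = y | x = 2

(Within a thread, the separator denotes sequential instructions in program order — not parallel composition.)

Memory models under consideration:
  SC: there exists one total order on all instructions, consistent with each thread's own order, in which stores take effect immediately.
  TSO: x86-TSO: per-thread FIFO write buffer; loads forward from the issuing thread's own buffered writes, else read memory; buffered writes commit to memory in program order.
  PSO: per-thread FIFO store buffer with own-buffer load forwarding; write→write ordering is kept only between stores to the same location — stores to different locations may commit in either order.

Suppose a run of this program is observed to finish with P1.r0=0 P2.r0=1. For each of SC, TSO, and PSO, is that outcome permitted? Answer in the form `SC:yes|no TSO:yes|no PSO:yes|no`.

outcome vector order: (P1.r0,P2.r0)
SC: 8 outcomes — {(0,1), (0,2), (1,0), (1,1), (1,2), (2,0), (2,1), (2,2)}
TSO: 9 outcomes — {(0,0), (0,1), (0,2), (1,0), (1,1), (1,2), (2,0), (2,1), (2,2)}
PSO: 9 outcomes — {(0,0), (0,1), (0,2), (1,0), (1,1), (1,2), (2,0), (2,1), (2,2)}
target (0,1) ∈ {SC,TSO,PSO}

SC:yes TSO:yes PSO:yes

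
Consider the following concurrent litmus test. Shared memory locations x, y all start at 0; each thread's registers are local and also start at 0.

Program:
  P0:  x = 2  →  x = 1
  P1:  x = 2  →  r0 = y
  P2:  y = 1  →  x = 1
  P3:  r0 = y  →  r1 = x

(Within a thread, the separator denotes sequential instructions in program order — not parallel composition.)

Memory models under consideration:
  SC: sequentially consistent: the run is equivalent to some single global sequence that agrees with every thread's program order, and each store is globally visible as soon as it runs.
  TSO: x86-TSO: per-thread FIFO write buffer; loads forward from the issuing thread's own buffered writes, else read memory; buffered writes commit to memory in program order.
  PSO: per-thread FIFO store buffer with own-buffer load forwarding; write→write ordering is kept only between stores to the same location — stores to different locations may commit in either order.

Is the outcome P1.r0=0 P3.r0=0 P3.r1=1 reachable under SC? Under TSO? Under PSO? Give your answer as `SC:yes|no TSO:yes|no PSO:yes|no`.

outcome vector order: (P1.r0,P3.r0,P3.r1)
under SC → (0,0,0) (0,0,1) (0,0,2) (0,1,1) (0,1,2) (1,0,0) (1,0,1) (1,0,2) (1,1,0) (1,1,1) (1,1,2)
under TSO → (0,0,0) (0,0,1) (0,0,2) (0,1,0) (0,1,1) (0,1,2) (1,0,0) (1,0,1) (1,0,2) (1,1,0) (1,1,1) (1,1,2)
under PSO → (0,0,0) (0,0,1) (0,0,2) (0,1,0) (0,1,1) (0,1,2) (1,0,0) (1,0,1) (1,0,2) (1,1,0) (1,1,1) (1,1,2)
target (0,0,1) ∈ {SC,TSO,PSO}

SC:yes TSO:yes PSO:yes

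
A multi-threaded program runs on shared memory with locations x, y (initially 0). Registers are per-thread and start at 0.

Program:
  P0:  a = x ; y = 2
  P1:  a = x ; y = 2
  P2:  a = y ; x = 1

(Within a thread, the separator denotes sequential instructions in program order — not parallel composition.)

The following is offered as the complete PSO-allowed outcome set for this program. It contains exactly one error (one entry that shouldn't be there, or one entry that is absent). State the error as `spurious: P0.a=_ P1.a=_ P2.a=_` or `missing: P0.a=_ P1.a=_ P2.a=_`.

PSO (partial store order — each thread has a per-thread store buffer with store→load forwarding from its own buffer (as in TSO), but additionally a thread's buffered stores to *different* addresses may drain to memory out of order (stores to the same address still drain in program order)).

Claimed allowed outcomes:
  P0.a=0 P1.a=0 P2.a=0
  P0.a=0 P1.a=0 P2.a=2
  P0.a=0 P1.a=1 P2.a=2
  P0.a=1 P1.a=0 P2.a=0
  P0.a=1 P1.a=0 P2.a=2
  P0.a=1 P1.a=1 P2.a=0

outcome vector order: (P0.a,P1.a,P2.a)
[PSO] allowed = {000; 002; 010; 012; 100; 102; 110}
PSO∖claimed = {010}

missing: P0.a=0 P1.a=1 P2.a=0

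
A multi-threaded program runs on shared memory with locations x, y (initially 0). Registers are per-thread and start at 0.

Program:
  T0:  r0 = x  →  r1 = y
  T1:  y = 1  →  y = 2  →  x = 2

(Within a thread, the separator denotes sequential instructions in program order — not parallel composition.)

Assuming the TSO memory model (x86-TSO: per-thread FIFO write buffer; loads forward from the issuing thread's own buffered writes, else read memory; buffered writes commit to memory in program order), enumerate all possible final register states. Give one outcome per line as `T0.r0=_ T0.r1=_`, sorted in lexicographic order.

outcome vector order: (T0.r0,T0.r1)
|TSO outcomes| = 4

T0.r0=0 T0.r1=0
T0.r0=0 T0.r1=1
T0.r0=0 T0.r1=2
T0.r0=2 T0.r1=2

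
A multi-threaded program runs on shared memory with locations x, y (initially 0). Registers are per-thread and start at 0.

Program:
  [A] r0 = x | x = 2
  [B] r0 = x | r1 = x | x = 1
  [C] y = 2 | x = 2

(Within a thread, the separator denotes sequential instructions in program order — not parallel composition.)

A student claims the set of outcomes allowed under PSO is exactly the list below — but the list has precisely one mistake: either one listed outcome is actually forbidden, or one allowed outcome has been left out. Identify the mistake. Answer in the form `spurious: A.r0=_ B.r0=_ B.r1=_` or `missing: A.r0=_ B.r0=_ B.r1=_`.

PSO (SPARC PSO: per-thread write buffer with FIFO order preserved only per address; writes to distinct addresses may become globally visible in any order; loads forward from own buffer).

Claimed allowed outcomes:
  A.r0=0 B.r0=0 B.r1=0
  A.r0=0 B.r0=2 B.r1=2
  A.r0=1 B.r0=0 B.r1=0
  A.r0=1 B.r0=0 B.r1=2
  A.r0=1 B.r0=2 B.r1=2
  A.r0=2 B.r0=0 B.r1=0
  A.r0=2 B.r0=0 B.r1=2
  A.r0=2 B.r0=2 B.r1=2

outcome vector order: (A.r0,B.r0,B.r1)
[PSO] allowed = {<0 0 0>; <0 0 2>; <0 2 2>; <1 0 0>; <1 0 2>; <1 2 2>; <2 0 0>; <2 0 2>; <2 2 2>}
PSO∖claimed = {<0 0 2>}

missing: A.r0=0 B.r0=0 B.r1=2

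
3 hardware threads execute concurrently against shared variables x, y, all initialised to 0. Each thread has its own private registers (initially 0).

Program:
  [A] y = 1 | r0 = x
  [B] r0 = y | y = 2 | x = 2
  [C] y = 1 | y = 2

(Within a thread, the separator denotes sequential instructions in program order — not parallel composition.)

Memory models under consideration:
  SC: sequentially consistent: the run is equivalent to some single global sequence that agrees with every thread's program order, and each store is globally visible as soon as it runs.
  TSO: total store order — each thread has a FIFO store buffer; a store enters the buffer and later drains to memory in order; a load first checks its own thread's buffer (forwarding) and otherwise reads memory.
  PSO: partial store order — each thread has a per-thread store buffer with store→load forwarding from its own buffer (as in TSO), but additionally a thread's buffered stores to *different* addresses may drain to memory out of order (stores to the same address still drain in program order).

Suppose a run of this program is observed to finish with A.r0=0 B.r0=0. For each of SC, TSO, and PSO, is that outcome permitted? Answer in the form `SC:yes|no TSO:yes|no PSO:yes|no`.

SC:yes TSO:yes PSO:yes

outcome vector order: (A.r0,B.r0)
SC: 6 outcomes — {0/0; 0/1; 0/2; 2/0; 2/1; 2/2}
TSO: 6 outcomes — {0/0; 0/1; 0/2; 2/0; 2/1; 2/2}
PSO: 6 outcomes — {0/0; 0/1; 0/2; 2/0; 2/1; 2/2}
target 0/0 ∈ {SC,TSO,PSO}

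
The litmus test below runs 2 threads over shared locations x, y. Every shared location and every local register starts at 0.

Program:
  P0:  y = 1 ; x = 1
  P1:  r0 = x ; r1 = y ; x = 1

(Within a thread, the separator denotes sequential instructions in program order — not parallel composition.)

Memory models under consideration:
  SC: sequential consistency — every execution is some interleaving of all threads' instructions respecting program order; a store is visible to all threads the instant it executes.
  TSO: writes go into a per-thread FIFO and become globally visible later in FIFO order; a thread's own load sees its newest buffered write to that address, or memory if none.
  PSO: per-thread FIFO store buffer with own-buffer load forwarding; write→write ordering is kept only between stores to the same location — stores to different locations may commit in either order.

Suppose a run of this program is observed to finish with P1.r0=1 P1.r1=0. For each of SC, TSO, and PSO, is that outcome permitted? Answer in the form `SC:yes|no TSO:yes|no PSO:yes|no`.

SC:no TSO:no PSO:yes

outcome vector order: (P1.r0,P1.r1)
SC (3): 0/0, 0/1, 1/1
TSO (3): 0/0, 0/1, 1/1
PSO (4): 0/0, 0/1, 1/0, 1/1
target 1/0 ∈ {PSO}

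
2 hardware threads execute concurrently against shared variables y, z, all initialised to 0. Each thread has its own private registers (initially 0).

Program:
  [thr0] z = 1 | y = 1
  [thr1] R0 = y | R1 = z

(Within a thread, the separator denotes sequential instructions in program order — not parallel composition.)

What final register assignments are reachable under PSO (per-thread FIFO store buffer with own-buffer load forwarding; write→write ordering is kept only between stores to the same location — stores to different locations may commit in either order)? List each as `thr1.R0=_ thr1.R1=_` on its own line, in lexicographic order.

thr1.R0=0 thr1.R1=0
thr1.R0=0 thr1.R1=1
thr1.R0=1 thr1.R1=0
thr1.R0=1 thr1.R1=1

outcome vector order: (thr1.R0,thr1.R1)
|PSO outcomes| = 4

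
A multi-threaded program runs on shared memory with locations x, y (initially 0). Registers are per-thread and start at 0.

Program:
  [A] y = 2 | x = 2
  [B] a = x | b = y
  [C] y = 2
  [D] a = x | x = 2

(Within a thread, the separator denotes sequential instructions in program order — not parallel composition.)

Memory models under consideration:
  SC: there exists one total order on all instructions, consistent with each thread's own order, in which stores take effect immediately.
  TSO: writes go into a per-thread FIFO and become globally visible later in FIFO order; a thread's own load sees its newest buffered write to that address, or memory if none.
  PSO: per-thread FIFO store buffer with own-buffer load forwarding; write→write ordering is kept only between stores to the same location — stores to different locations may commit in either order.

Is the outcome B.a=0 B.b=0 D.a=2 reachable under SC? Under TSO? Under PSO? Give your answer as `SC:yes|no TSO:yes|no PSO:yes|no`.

SC:yes TSO:yes PSO:yes

outcome vector order: (B.a,B.b,D.a)
[SC] allowed = {<0 0 0> <0 0 2> <0 2 0> <0 2 2> <2 0 0> <2 2 0> <2 2 2>}
[TSO] allowed = {<0 0 0> <0 0 2> <0 2 0> <0 2 2> <2 0 0> <2 2 0> <2 2 2>}
[PSO] allowed = {<0 0 0> <0 0 2> <0 2 0> <0 2 2> <2 0 0> <2 0 2> <2 2 0> <2 2 2>}
target <0 0 2> ∈ {SC,TSO,PSO}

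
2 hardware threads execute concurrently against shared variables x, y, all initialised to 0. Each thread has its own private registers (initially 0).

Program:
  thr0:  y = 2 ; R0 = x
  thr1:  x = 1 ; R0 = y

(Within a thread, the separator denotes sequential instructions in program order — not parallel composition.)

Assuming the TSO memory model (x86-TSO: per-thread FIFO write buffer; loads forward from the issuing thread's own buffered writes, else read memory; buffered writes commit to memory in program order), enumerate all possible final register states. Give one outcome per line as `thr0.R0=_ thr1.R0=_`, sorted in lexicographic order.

thr0.R0=0 thr1.R0=0
thr0.R0=0 thr1.R0=2
thr0.R0=1 thr1.R0=0
thr0.R0=1 thr1.R0=2

outcome vector order: (thr0.R0,thr1.R0)
|TSO outcomes| = 4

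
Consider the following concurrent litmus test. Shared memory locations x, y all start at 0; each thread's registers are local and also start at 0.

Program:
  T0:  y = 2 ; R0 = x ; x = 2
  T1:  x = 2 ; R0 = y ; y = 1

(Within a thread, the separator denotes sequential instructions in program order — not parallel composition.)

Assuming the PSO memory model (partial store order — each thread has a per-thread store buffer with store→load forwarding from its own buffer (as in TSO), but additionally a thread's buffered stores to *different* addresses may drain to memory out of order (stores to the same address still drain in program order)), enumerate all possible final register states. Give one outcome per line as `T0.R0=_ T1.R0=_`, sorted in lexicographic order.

T0.R0=0 T1.R0=0
T0.R0=0 T1.R0=2
T0.R0=2 T1.R0=0
T0.R0=2 T1.R0=2

outcome vector order: (T0.R0,T1.R0)
|PSO outcomes| = 4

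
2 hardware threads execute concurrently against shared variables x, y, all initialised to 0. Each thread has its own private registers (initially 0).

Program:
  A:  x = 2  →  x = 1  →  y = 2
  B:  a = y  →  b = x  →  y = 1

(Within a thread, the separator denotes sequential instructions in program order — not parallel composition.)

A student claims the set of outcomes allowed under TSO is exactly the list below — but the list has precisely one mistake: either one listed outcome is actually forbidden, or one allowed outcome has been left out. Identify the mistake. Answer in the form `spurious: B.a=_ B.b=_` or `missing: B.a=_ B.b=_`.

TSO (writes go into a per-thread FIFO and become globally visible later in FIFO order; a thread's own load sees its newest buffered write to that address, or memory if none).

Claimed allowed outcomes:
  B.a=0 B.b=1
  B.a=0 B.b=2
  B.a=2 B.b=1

outcome vector order: (B.a,B.b)
[TSO] allowed = {(0,0), (0,1), (0,2), (2,1)}
TSO∖claimed = {(0,0)}

missing: B.a=0 B.b=0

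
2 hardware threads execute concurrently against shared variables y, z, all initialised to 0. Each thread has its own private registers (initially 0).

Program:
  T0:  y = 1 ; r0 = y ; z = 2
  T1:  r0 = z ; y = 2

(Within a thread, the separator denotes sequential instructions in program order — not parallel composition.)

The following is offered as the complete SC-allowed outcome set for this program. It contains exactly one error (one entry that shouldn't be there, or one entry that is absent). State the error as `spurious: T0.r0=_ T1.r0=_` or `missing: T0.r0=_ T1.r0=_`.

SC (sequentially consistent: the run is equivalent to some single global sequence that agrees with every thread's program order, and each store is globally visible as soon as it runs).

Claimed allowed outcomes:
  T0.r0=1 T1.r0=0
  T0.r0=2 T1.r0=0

outcome vector order: (T0.r0,T1.r0)
under SC → <1 0>, <1 2>, <2 0>
SC∖claimed = {<1 2>}

missing: T0.r0=1 T1.r0=2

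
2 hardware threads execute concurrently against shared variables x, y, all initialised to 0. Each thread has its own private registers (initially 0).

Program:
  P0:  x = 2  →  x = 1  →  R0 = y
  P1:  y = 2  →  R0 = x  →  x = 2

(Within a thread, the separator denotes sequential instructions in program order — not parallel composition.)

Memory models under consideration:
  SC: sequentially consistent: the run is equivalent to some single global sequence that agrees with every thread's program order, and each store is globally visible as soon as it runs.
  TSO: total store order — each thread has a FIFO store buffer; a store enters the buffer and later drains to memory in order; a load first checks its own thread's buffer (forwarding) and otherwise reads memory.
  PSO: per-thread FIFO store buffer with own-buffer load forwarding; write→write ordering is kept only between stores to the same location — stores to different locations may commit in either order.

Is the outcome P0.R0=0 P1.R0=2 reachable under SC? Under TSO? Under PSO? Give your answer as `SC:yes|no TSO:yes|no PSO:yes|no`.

outcome vector order: (P0.R0,P1.R0)
[SC] allowed = {0/1; 2/0; 2/1; 2/2}
[TSO] allowed = {0/0; 0/1; 0/2; 2/0; 2/1; 2/2}
[PSO] allowed = {0/0; 0/1; 0/2; 2/0; 2/1; 2/2}
target 0/2 ∈ {TSO,PSO}

SC:no TSO:yes PSO:yes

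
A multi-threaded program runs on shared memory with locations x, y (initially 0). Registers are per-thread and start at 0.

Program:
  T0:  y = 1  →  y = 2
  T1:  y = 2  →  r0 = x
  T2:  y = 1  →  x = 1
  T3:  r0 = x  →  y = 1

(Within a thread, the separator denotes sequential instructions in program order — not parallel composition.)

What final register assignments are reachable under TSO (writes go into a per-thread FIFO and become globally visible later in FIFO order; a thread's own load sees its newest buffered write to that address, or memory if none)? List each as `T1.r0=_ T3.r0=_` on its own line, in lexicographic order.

T1.r0=0 T3.r0=0
T1.r0=0 T3.r0=1
T1.r0=1 T3.r0=0
T1.r0=1 T3.r0=1

outcome vector order: (T1.r0,T3.r0)
|TSO outcomes| = 4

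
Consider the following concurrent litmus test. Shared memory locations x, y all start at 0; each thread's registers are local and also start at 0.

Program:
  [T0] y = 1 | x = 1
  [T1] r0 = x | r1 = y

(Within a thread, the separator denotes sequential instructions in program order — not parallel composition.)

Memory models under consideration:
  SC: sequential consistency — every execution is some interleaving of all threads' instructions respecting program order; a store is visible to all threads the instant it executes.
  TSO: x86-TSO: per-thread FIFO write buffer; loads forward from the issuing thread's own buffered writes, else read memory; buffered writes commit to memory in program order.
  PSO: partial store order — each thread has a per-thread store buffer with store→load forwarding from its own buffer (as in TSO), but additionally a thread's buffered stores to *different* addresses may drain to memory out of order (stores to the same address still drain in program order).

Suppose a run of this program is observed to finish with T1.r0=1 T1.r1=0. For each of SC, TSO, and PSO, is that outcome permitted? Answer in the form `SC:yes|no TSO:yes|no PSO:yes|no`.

SC:no TSO:no PSO:yes

outcome vector order: (T1.r0,T1.r1)
SC: 3 outcomes — {(0,0), (0,1), (1,1)}
TSO: 3 outcomes — {(0,0), (0,1), (1,1)}
PSO: 4 outcomes — {(0,0), (0,1), (1,0), (1,1)}
target (1,0) ∈ {PSO}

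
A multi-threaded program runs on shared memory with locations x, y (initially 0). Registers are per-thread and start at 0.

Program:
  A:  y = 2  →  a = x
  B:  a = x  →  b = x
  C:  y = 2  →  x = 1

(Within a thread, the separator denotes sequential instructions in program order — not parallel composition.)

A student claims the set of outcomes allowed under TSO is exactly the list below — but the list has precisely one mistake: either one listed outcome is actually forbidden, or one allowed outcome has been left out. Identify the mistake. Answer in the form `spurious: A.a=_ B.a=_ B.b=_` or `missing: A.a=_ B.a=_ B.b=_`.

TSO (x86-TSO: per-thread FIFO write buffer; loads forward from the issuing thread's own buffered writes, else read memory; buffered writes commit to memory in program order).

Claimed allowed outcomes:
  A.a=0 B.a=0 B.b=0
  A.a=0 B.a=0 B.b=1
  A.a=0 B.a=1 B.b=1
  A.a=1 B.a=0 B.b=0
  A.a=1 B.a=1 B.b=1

missing: A.a=1 B.a=0 B.b=1

outcome vector order: (A.a,B.a,B.b)
[TSO] allowed = {<0 0 0>, <0 0 1>, <0 1 1>, <1 0 0>, <1 0 1>, <1 1 1>}
TSO∖claimed = {<1 0 1>}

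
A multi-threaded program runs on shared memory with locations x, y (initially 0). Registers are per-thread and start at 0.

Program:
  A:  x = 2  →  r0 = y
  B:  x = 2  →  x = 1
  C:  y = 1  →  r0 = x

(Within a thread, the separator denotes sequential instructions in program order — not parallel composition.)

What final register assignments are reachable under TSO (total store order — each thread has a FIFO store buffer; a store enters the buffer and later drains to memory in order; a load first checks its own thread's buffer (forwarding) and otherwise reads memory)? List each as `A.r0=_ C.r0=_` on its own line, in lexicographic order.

A.r0=0 C.r0=0
A.r0=0 C.r0=1
A.r0=0 C.r0=2
A.r0=1 C.r0=0
A.r0=1 C.r0=1
A.r0=1 C.r0=2

outcome vector order: (A.r0,C.r0)
|TSO outcomes| = 6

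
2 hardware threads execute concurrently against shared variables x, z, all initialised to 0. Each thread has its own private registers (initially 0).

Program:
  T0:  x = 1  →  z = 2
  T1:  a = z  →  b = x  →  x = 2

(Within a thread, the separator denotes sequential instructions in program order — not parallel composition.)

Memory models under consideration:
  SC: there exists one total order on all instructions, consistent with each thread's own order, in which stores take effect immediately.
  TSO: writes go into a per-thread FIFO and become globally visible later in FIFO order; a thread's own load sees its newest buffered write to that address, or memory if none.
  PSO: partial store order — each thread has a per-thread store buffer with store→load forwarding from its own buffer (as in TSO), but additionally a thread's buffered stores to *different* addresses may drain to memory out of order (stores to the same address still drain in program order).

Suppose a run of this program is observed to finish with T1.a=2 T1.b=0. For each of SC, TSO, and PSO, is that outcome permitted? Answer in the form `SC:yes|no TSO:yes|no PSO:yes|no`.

outcome vector order: (T1.a,T1.b)
SC: 3 outcomes — {(0,0) (0,1) (2,1)}
TSO: 3 outcomes — {(0,0) (0,1) (2,1)}
PSO: 4 outcomes — {(0,0) (0,1) (2,0) (2,1)}
target (2,0) ∈ {PSO}

SC:no TSO:no PSO:yes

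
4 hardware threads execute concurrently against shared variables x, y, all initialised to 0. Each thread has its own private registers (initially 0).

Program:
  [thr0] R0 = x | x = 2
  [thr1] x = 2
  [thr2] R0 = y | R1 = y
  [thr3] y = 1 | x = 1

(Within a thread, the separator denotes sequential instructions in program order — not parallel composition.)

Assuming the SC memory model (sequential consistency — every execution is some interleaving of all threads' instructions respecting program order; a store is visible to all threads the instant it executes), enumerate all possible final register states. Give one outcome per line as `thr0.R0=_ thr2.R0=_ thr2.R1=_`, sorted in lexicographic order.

outcome vector order: (thr0.R0,thr2.R0,thr2.R1)
|SC outcomes| = 9

thr0.R0=0 thr2.R0=0 thr2.R1=0
thr0.R0=0 thr2.R0=0 thr2.R1=1
thr0.R0=0 thr2.R0=1 thr2.R1=1
thr0.R0=1 thr2.R0=0 thr2.R1=0
thr0.R0=1 thr2.R0=0 thr2.R1=1
thr0.R0=1 thr2.R0=1 thr2.R1=1
thr0.R0=2 thr2.R0=0 thr2.R1=0
thr0.R0=2 thr2.R0=0 thr2.R1=1
thr0.R0=2 thr2.R0=1 thr2.R1=1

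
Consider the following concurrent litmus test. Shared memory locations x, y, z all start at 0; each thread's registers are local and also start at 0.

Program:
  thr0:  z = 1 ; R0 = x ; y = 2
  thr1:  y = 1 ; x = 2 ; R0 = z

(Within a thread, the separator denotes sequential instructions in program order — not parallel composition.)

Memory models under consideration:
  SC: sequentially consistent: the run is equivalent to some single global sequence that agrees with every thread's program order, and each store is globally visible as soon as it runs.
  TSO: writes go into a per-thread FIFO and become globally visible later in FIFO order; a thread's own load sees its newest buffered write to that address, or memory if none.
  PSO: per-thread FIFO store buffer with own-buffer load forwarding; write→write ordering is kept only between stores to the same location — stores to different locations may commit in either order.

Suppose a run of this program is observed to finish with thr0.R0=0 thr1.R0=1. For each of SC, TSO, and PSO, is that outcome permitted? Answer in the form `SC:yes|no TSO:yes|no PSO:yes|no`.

SC:yes TSO:yes PSO:yes

outcome vector order: (thr0.R0,thr1.R0)
SC (3): 01; 20; 21
TSO (4): 00; 01; 20; 21
PSO (4): 00; 01; 20; 21
target 01 ∈ {SC,TSO,PSO}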